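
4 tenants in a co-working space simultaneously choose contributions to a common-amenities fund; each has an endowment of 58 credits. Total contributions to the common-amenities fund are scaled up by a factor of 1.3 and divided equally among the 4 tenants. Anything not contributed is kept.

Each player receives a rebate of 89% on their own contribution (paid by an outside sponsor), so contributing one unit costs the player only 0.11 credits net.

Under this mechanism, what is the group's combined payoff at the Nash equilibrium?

508.08 credits

The effective private return per unit is now (1.3/4) / 0.11 = 2.9545 > 1, so every player's dominant strategy flips to full contribution.
So the Nash equilibrium is full contribution by all 4; the group earns 4 × (58 × 0.89 + 1.3 × 58) = 508.08.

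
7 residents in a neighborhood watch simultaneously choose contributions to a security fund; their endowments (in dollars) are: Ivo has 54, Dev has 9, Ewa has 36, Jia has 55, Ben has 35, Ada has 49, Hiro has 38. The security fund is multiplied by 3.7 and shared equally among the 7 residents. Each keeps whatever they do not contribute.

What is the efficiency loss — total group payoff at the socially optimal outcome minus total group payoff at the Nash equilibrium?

The private return per contributed unit is 3.7/7 = 0.5286 < 1 for every player regardless of endowment, so the Nash equilibrium is zero contribution and the group total is Σ E_j = 54 + 9 + 36 + 55 + 35 + 49 + 38 = 276.
Each contributed unit returns 3.700 to the group, so the social optimum is full contribution by everyone: group total = 3.700 × 276 = 1021.20.
Efficiency loss = (3.700 − 1) × 276 = 745.20.

745.20 dollars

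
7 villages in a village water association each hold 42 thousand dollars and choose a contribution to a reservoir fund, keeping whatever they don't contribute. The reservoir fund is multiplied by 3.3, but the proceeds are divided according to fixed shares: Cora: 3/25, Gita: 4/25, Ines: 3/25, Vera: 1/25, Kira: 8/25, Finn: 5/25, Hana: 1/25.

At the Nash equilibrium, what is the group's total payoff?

390.60 thousand dollars

Each unit j contributes comes back to j as 3.3 × (j's share), so j prefers to contribute only if that share exceeds 1/3.3 = 0.3030; otherwise keeping the unit dominates.
Only Kira (8/25) clears that bar, contributing 42; the remaining 6 contribute 0. Total contributed: 42.
The reservoir fund pays out 3.3 × 42 = 138.60 in total (split across the unequal shares, but the aggregate is all that matters for the group sum).
The 6 free-riders keep 42 each, adding 252. Group total = 252 + 138.60 = 390.60.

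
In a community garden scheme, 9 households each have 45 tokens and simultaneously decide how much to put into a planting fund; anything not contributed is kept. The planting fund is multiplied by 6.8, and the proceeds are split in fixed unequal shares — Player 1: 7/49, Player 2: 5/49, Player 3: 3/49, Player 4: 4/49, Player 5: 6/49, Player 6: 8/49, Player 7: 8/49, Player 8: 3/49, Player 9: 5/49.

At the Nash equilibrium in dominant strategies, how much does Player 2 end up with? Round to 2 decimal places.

Player j's private return per contributed unit is 6.8 × (j's share). Contributing is weakly dominant for j when that share is at least 1/6.8 = 0.1471, and contributing 0 is dominant otherwise.
Player 6 and Player 7 clear that bar, contributing 45 each; the remaining 7 contribute 0. Total contributed: 90.
Player 2 keeps 45 and receives 6.8 × 90 × 5/49 = 62.45 from the planting fund, for a payoff of 107.45.

107.45 tokens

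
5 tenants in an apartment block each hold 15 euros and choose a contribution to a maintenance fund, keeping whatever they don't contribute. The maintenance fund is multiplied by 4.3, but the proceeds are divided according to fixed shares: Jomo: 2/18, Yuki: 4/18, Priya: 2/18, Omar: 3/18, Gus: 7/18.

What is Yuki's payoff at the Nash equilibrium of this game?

A player with share s gets back 4.3·s per unit contributed, so full contribution is dominant for anyone with s > 1/4.3 = 0.2326 and zero contribution is dominant for anyone below.
Only Gus (7/18) clears that bar, contributing 15; the remaining 4 contribute 0. Total contributed: 15.
Yuki keeps 15 and receives 4.3 × 15 × 4/18 = 14.33 from the maintenance fund, for a payoff of 29.33.

29.33 euros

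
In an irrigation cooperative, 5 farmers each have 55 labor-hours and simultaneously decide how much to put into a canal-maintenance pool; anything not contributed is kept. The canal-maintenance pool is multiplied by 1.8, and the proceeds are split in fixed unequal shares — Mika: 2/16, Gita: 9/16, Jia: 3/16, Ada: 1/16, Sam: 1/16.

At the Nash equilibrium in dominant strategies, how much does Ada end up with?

61.19 labor-hours

A player with share s gets back 1.8·s per unit contributed, so full contribution is dominant for anyone with s > 1/1.8 = 0.5556 and zero contribution is dominant for anyone below.
The only share above 0.5556 is Gita's 9/16, contributing 55; the remaining 4 contribute 0. Total contributed: 55.
Ada keeps 55 and receives 1.8 × 55 × 1/16 = 6.19 from the canal-maintenance pool, for a payoff of 61.19.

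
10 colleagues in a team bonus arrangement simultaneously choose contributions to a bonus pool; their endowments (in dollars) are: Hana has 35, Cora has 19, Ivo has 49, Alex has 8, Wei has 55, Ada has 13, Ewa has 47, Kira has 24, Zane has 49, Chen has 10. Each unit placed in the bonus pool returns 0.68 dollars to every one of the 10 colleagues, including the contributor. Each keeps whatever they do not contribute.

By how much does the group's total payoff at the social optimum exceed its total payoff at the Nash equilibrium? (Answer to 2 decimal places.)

The private return per contributed unit is 0.68 < 1 for everyone, so the Nash equilibrium is zero contribution and the group total is Σ E_j = 35 + 19 + 49 + 8 + 55 + 13 + 47 + 24 + 49 + 10 = 309.
Each contributed unit returns 6.800 to the group, so the social optimum is full contribution by everyone: group total = 6.800 × 309 = 2101.20.
Efficiency loss = (6.800 − 1) × 309 = 1792.20.

1792.20 dollars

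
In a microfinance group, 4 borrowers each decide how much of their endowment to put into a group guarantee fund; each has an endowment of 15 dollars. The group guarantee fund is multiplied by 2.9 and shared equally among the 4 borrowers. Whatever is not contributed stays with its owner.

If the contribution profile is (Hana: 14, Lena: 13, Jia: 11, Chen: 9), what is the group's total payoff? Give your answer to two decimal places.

Total contributed: 14 + 13 + 11 + 9 = 47; total kept: 4 × 15 − 47 = 13.
The group guarantee fund pays out 2.9 × 47 = 136.30 in aggregate.
Group total = 13 + 136.30 = 149.30.

149.30 dollars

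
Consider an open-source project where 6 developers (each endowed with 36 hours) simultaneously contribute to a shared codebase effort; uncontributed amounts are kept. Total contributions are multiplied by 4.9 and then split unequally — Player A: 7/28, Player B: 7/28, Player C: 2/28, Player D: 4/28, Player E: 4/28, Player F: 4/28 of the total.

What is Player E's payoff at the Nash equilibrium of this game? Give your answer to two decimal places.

86.40 hours

Player j's private return per contributed unit is 4.9 × (j's share). Contributing is weakly dominant for j when that share is at least 1/4.9 = 0.2041, and contributing 0 is dominant otherwise.
The shares above 0.2041 belong to Player A and Player B, contributing 36 each; the remaining 4 contribute 0. Total contributed: 72.
Player E keeps 36 and receives 4.9 × 72 × 4/28 = 50.40 from the shared codebase effort, for a payoff of 86.40.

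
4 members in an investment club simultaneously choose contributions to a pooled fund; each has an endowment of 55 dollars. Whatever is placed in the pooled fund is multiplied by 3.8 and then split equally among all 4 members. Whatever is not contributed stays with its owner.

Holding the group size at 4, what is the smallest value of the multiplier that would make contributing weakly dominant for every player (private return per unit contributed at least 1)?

A contributed unit returns (multiplier)/4 to its contributor.
This reaches 1 exactly when the multiplier is 4.

4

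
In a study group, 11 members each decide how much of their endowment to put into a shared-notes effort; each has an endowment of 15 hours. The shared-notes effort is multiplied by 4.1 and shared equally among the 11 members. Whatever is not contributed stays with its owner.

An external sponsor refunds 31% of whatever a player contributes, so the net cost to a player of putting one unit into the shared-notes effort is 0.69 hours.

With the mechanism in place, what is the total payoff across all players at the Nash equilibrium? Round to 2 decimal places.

Even with the mechanism, each unit contributed returns only (4.1/11) / 0.69 = 0.5402 per unit of net cost, so contributing nothing is still dominant.
At the Nash equilibrium no one contributes; group total payoff = 11 × 15 = 165.

165.00 hours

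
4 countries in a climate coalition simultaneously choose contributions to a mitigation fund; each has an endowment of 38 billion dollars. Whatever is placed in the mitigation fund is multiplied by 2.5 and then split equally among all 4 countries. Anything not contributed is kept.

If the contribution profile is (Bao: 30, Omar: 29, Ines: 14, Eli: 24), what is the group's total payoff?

Total contributed: 30 + 29 + 14 + 24 = 97; total kept: 4 × 38 − 97 = 55.
The mitigation fund pays out 2.5 × 97 = 242.50 in aggregate.
Group total = 55 + 242.50 = 297.50.

297.50 billion dollars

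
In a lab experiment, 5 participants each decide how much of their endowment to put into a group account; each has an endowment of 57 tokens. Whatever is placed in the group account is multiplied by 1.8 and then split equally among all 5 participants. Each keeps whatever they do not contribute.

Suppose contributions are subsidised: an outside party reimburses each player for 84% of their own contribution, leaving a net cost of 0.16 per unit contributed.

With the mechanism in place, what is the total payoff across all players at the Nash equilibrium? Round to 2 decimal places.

The effective private return per unit is now (1.8/5) / 0.16 = 2.2500 > 1, so every player's dominant strategy flips to full contribution.
At the Nash equilibrium everyone contributes 57. Group total payoff = 5 × (57 × 0.84 + 1.8 × 57) = 752.40.

752.40 tokens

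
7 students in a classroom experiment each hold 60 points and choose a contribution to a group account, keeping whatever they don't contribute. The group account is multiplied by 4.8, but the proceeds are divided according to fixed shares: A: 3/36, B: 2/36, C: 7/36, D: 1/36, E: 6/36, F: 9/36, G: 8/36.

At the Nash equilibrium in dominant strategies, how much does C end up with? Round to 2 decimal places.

172.00 points

Each unit j contributes comes back to j as 4.8 × (j's share), so j prefers to contribute only if that share exceeds 1/4.8 = 0.2083; otherwise keeping the unit dominates.
F and G clear that bar, contributing 60 each; the remaining 5 contribute 0. Total contributed: 120.
C keeps 60 and receives 4.8 × 120 × 7/36 = 112.00 from the group account, for a payoff of 172.00.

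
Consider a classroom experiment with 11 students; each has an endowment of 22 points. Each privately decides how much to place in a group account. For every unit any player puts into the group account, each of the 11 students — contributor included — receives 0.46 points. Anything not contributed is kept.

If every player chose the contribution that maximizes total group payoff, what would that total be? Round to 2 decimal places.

Each contributed unit returns 5.060 to the group as a whole (0.46 to each of 11 players), which exceeds 1, so the social optimum is full contribution: group total = 5.060 × 242 = 1224.52.

1224.52 points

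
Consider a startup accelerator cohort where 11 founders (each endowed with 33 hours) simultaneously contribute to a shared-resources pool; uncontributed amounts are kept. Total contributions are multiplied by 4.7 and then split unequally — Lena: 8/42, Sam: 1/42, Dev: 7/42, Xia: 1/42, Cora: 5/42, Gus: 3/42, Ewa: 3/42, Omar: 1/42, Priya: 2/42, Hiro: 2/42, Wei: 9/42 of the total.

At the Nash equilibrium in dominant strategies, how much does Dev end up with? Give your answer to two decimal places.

58.85 hours

A player with share s gets back 4.7·s per unit contributed, so full contribution is dominant for anyone with s > 1/4.7 = 0.2128 and zero contribution is dominant for anyone below.
The only share above 0.2128 is Wei's 9/42, contributing 33; the remaining 10 contribute 0. Total contributed: 33.
Dev keeps 33 and receives 4.7 × 33 × 7/42 = 25.85 from the shared-resources pool, for a payoff of 58.85.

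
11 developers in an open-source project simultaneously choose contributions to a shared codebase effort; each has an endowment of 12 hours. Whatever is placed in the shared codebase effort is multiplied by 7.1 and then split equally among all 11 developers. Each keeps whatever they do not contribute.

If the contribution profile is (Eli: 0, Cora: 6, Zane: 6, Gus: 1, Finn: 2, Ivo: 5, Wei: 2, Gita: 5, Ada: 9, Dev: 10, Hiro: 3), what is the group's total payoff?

430.90 hours

Total contributed: 0 + 6 + 6 + 1 + 2 + 5 + 2 + 5 + 9 + 10 + 3 = 49; total kept: 11 × 12 − 49 = 83.
The shared codebase effort pays out 7.1 × 49 = 347.90 in aggregate.
Group total = 83 + 347.90 = 430.90.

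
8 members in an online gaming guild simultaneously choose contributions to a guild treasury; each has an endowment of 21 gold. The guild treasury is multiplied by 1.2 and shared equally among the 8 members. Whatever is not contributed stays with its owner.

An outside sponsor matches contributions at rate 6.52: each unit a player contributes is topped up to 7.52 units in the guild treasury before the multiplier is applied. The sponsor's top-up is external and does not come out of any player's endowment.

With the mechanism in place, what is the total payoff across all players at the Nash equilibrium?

The effective private return per unit is now 1.2 × 7.52 / 8 = 1.1280 > 1, so every player's dominant strategy flips to full contribution.
So the Nash equilibrium is full contribution by all 8; the group earns 1.2 × 7.52 × 168 = 1516.03.

1516.03 gold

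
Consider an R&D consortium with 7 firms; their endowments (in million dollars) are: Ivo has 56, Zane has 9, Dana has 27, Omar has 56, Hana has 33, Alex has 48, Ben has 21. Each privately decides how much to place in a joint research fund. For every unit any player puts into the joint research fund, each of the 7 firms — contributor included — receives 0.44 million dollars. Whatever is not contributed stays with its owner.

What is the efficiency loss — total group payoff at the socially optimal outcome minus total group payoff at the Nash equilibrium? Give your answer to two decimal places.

520.00 million dollars

The private return per contributed unit is 0.44 < 1 for everyone, so the Nash equilibrium is zero contribution and the group total is Σ E_j = 56 + 9 + 27 + 56 + 33 + 48 + 21 = 250.
Each contributed unit returns 3.080 to the group, so the social optimum is full contribution by everyone: group total = 3.080 × 250 = 770.00.
Efficiency loss = (3.080 − 1) × 250 = 520.00.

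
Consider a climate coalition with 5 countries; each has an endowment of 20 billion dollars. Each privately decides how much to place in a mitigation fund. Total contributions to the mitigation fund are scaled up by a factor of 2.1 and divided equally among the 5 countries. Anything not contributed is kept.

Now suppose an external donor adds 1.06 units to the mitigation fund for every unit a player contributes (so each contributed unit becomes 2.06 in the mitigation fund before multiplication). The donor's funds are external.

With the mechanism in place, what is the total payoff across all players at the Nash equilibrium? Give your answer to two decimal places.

100.00 billion dollars

With the mechanism, a contributed unit returns 2.1 × 2.06 / 5 = 0.8652 per unit of net cost — still below 1 — so contributing 0 remains dominant for every player.
At the Nash equilibrium no one contributes; group total payoff = 5 × 20 = 100.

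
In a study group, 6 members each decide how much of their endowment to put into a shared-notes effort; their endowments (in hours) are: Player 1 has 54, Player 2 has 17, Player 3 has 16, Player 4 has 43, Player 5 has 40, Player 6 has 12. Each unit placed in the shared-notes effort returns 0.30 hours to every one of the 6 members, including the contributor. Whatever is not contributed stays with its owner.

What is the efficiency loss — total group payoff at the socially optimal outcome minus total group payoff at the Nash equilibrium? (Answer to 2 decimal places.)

The private return per contributed unit is 0.30 < 1 for everyone, so the Nash equilibrium is zero contribution and the group total is Σ E_j = 54 + 17 + 16 + 43 + 40 + 12 = 182.
Each contributed unit returns 1.800 to the group, so the social optimum is full contribution by everyone: group total = 1.800 × 182 = 327.60.
Efficiency loss = (1.800 − 1) × 182 = 145.60.

145.60 hours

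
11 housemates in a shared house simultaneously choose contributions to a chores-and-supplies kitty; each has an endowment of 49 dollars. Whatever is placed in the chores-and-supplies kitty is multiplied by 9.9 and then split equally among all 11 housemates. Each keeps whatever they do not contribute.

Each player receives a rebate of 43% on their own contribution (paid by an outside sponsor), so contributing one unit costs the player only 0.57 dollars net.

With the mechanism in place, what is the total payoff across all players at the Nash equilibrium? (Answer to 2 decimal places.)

5567.87 dollars

The effective private return per unit is now (9.9/11) / 0.57 = 1.5789 > 1, so every player's dominant strategy flips to full contribution.
At the Nash equilibrium everyone contributes 49. Group total payoff = 11 × (49 × 0.43 + 9.9 × 49) = 5567.87.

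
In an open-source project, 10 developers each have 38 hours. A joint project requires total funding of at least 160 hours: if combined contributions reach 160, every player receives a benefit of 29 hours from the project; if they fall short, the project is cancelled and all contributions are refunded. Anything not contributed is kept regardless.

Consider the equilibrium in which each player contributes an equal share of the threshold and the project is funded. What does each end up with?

51 hours

Equal share of the threshold: 160/10 = 16.
At this profile no one gains by cutting their contribution: any cut drops the total below 160, the project is cancelled, contributions are refunded, and the deviator ends with 38, which is less than 38 − 16 + 29 = 51. Contributing more than 16 just wastes the excess. So contributing exactly 16 is a best response.
Each player's payoff: 38 − 16 + 29 = 51.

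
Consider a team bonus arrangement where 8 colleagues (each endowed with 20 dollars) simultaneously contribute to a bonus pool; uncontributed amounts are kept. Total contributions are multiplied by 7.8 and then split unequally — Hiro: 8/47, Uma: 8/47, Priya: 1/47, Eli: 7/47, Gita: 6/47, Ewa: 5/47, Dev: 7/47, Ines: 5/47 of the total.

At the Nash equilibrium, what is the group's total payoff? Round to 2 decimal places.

704.00 dollars

A player with share s gets back 7.8·s per unit contributed, so full contribution is dominant for anyone with s > 1/7.8 = 0.1282 and zero contribution is dominant for anyone below.
Hiro, Uma, Eli and Dev are above the threshold, contributing 20 each; the remaining 4 contribute 0. Total contributed: 80.
The bonus pool pays out 7.8 × 80 = 624.00 in total (split across the unequal shares, but the aggregate is all that matters for the group sum).
The 4 free-riders keep 20 each, adding 80. Group total = 80 + 624.00 = 704.00.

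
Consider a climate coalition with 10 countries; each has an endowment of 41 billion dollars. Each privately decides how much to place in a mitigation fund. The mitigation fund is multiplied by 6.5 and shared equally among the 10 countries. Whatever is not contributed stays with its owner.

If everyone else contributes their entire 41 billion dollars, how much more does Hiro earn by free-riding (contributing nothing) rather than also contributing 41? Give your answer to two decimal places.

14.35 billion dollars

Switching from a contribution of 41 to 0 lets Hiro keep an extra 41 billion dollars, but lowers the mitigation fund by 41, which costs Hiro their own share of that drop: 6.5/10 × 41 = 26.65.
Net gain = 41 − 26.65 = 14.35. The private return per contributed unit (0.6500) is below 1, so free-riding is indeed the best response regardless of what the others do.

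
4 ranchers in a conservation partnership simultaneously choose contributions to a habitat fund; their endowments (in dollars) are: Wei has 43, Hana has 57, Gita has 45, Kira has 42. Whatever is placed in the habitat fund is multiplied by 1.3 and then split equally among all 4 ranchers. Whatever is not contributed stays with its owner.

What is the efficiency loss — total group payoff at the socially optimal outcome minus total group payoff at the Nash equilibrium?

56.10 dollars

The private return per contributed unit is 1.3/4 = 0.3250 < 1 for every player regardless of endowment, so the Nash equilibrium is zero contribution and the group total is Σ E_j = 43 + 57 + 45 + 42 = 187.
Each contributed unit returns 1.300 to the group, so the social optimum is full contribution by everyone: group total = 1.300 × 187 = 243.10.
Efficiency loss = (1.300 − 1) × 187 = 56.10.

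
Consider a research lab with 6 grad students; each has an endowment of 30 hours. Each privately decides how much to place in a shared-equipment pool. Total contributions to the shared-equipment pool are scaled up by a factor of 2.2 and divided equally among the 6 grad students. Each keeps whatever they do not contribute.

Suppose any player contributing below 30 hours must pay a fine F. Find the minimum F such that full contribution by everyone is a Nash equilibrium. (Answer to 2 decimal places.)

Given the others contribute fully, the best deviation is to contribute 0 (any partial contribution still incurs the fine and gives up units whose private return 0.3667 is below 1).
Deviating from 30 to 0 saves 30 hours but forfeits the deviator's share of the drop in the shared-equipment pool: 2.2/6 × 30 = 11.00.
So the deviation gain is 30 − 11.00 = 19.00, and the fine must be at least 19.00 hours to wipe it out.

19.00 hours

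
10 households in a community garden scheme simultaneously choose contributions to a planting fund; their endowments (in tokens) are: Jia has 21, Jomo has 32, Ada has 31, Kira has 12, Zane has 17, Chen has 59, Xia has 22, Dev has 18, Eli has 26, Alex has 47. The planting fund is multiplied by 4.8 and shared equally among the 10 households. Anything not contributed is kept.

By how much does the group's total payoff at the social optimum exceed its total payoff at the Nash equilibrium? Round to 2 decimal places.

The private return per contributed unit is 4.8/10 = 0.4800 < 1 for every player regardless of endowment, so the Nash equilibrium is zero contribution and the group total is Σ E_j = 21 + 32 + 31 + 12 + 17 + 59 + 22 + 18 + 26 + 47 = 285.
Each contributed unit returns 4.800 to the group, so the social optimum is full contribution by everyone: group total = 4.800 × 285 = 1368.00.
Efficiency loss = (4.800 − 1) × 285 = 1083.00.

1083.00 tokens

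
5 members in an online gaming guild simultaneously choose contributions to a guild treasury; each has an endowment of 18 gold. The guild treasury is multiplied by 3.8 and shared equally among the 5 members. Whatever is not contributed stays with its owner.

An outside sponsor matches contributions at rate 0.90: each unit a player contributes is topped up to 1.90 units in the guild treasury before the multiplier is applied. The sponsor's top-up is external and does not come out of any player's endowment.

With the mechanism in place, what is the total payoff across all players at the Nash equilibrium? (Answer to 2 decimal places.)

649.80 gold

With the mechanism, a contributed unit returns 3.8 × 1.90 / 5 = 1.4440 per unit of net cost to the contributor — now above 1 — so contributing fully is weakly dominant for every player.
At the Nash equilibrium everyone contributes 18. Group total payoff = 3.8 × 1.90 × 90 = 649.80.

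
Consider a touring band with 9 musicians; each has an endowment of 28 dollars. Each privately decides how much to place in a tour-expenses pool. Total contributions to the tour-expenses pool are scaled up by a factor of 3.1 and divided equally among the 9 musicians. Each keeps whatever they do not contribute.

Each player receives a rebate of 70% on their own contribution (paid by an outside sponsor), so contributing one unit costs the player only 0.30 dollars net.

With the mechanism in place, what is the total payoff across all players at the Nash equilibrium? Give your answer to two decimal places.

Under the mechanism each unit contributed yields (3.1/9) / 0.30 = 1.1481 back to its contributor per unit of net cost, which exceeds 1, making full contribution the dominant choice for everyone.
At the Nash equilibrium everyone contributes 28. Group total payoff = 9 × (28 × 0.70 + 3.1 × 28) = 957.60.

957.60 dollars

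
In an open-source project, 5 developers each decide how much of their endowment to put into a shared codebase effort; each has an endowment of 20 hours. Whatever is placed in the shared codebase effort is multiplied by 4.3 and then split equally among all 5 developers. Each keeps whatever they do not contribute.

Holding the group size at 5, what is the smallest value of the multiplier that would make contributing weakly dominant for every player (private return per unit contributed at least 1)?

5

A contributed unit returns (multiplier)/5 to its contributor.
This reaches 1 exactly when the multiplier is 5.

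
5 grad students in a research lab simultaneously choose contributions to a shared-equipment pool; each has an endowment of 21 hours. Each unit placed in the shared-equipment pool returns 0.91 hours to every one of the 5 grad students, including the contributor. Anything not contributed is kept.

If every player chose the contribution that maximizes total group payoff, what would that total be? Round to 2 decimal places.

477.75 hours

Each contributed unit returns 4.550 to the group as a whole (0.91 to each of 5 players), which exceeds 1, so the social optimum is full contribution: group total = 4.550 × 105 = 477.75.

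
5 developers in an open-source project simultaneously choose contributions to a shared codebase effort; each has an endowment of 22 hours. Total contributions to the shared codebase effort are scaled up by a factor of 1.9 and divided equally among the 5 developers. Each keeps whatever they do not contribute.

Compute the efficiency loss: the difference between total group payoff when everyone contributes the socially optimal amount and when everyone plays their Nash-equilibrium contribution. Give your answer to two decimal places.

99.00 hours

Each contributed unit returns 1.9/5 = 0.3800 to its contributor — below 1 — so contributing 0 is dominant for every player. At the Nash equilibrium everyone keeps their 22, and the group total is 5 × 22 = 110.
Each contributed unit returns 1.900 to the group as a whole (0.3800 to each of 5 players), which exceeds 1, so the social optimum is full contribution: group total = 1.900 × 110 = 209.00.
Efficiency loss = 209.00 − 110 = 99.00.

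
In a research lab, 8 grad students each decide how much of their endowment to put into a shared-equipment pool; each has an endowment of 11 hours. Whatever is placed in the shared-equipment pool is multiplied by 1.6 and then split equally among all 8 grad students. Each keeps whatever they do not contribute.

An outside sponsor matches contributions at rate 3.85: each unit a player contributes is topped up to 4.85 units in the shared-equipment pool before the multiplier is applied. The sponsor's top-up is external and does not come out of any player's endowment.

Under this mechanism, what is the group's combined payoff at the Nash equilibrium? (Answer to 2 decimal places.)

With the mechanism, a contributed unit returns 1.6 × 4.85 / 8 = 0.9700 per unit of net cost — still below 1 — so contributing 0 remains dominant for every player.
At the Nash equilibrium no one contributes; group total payoff = 8 × 11 = 88.

88.00 hours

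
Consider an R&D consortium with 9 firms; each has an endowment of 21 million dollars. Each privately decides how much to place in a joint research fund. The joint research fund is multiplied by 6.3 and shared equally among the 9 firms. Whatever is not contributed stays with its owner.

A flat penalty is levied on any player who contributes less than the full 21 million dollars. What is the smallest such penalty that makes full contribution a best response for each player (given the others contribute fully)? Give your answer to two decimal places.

Given the others contribute fully, the best deviation is to contribute 0 (any partial contribution still incurs the fine and gives up units whose private return 0.7000 is below 1).
Deviating from 21 to 0 saves 21 million dollars but forfeits the deviator's share of the drop in the joint research fund: 6.3/9 × 21 = 14.70.
So the deviation gain is 21 − 14.70 = 6.30, and the fine must be at least 6.30 million dollars to wipe it out.

6.30 million dollars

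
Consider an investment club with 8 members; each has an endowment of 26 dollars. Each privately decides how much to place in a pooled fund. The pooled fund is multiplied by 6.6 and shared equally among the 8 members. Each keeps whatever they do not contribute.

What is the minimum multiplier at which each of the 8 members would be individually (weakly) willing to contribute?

8

A contributed unit returns (multiplier)/8 to its contributor.
This reaches 1 exactly when the multiplier is 8.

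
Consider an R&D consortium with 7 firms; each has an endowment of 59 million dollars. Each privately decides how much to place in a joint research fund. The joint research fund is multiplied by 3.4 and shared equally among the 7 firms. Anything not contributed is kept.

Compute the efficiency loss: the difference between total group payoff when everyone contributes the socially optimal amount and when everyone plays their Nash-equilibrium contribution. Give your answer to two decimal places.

Each contributed unit returns 3.4/7 = 0.4857 to its contributor — below 1 — so contributing 0 is dominant for every player. At the Nash equilibrium everyone keeps their 59, and the group total is 7 × 59 = 413.
Each contributed unit returns 3.400 to the group as a whole (0.4857 to each of 7 players), which exceeds 1, so the social optimum is full contribution: group total = 3.400 × 413 = 1404.20.
Efficiency loss = 1404.20 − 413 = 991.20.

991.20 million dollars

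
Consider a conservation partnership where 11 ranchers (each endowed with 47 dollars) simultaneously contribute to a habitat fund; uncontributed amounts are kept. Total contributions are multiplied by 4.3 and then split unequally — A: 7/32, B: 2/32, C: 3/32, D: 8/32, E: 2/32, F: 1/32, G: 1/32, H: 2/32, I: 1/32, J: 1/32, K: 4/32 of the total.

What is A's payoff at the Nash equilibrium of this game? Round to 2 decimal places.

Player j's private return per contributed unit is 4.3 × (j's share). Contributing is weakly dominant for j when that share is at least 1/4.3 = 0.2326, and contributing 0 is dominant otherwise.
D alone (share 8/32) is above the threshold, contributing 47; the remaining 10 contribute 0. Total contributed: 47.
A keeps 47 and receives 4.3 × 47 × 7/32 = 44.21 from the habitat fund, for a payoff of 91.21.

91.21 dollars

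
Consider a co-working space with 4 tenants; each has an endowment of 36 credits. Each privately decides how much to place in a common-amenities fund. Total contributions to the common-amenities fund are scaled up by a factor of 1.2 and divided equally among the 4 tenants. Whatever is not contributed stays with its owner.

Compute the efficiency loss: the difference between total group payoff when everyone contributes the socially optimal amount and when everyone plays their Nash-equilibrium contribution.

28.80 credits

Each contributed unit returns 1.2/4 = 0.3000 to its contributor — below 1 — so contributing 0 is dominant for every player. At the Nash equilibrium everyone keeps their 36, and the group total is 4 × 36 = 144.
Each contributed unit returns 1.200 to the group as a whole (0.3000 to each of 4 players), which exceeds 1, so the social optimum is full contribution: group total = 1.200 × 144 = 172.80.
Efficiency loss = 172.80 − 144 = 28.80.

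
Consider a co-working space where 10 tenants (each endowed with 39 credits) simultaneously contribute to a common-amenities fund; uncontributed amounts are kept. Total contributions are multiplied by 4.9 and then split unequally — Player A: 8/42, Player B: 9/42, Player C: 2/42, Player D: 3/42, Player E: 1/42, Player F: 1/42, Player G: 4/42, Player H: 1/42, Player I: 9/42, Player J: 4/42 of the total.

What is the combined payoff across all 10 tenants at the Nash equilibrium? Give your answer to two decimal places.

694.20 credits

For player j, contributing a unit is worthwhile iff 4.9 × (j's share) ≥ 1, i.e. iff j's share is at least 0.2041.
The shares above 0.2041 belong to Player B and Player I, contributing 39 each; the remaining 8 contribute 0. Total contributed: 78.
The common-amenities fund pays out 4.9 × 78 = 382.20 in total (split across the unequal shares, but the aggregate is all that matters for the group sum).
The 8 free-riders keep 39 each, adding 312. Group total = 312 + 382.20 = 694.20.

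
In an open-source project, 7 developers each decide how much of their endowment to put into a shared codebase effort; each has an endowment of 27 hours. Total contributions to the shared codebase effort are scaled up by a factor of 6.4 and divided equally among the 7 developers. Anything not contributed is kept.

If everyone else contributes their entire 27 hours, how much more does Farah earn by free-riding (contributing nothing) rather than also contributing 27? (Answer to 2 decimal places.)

2.31 hours

Switching from a contribution of 27 to 0 lets Farah keep an extra 27 hours, but lowers the shared codebase effort by 27, which costs Farah their own share of that drop: 6.4/7 × 27 = 24.69.
Net gain = 27 − 24.69 = 2.31. The private return per contributed unit (0.9143) is below 1, so free-riding is indeed the best response regardless of what the others do.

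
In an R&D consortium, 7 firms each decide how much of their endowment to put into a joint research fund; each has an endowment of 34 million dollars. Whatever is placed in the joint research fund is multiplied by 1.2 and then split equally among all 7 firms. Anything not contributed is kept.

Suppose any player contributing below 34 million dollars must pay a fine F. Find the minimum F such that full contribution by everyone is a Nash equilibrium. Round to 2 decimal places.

Given the others contribute fully, the best deviation is to contribute 0 (any partial contribution still incurs the fine and gives up units whose private return 0.1714 is below 1).
Deviating from 34 to 0 saves 34 million dollars but forfeits the deviator's share of the drop in the joint research fund: 1.2/7 × 34 = 5.83.
So the deviation gain is 34 − 5.83 = 28.17, and the fine must be at least 28.17 million dollars to wipe it out.

28.17 million dollars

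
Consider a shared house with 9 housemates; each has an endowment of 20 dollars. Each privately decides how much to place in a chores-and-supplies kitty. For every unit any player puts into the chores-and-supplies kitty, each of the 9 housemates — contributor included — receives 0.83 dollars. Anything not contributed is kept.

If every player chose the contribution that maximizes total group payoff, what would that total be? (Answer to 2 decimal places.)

1344.60 dollars

Each contributed unit returns 7.470 to the group as a whole (0.83 to each of 9 players), which exceeds 1, so the social optimum is full contribution: group total = 7.470 × 180 = 1344.60.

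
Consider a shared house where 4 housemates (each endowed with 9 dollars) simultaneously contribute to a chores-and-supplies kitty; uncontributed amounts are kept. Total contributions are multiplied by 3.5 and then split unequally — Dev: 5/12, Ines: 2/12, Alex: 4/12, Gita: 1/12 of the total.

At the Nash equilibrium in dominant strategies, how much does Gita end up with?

14.25 dollars

For player j, contributing a unit is worthwhile iff 3.5 × (j's share) ≥ 1, i.e. iff j's share is at least 0.2857.
Dev and Alex are above the threshold, contributing 9 each; the remaining 2 contribute 0. Total contributed: 18.
Gita keeps 9 and receives 3.5 × 18 × 1/12 = 5.25 from the chores-and-supplies kitty, for a payoff of 14.25.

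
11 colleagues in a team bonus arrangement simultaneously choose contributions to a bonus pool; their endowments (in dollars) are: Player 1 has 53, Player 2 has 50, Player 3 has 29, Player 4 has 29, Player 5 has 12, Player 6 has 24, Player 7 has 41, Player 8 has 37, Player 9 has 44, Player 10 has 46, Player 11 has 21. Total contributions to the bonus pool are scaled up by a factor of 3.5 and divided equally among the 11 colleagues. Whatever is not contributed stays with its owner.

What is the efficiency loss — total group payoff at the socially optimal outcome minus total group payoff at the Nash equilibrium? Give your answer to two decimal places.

The private return per contributed unit is 3.5/11 = 0.3182 < 1 for every player regardless of endowment, so the Nash equilibrium is zero contribution and the group total is Σ E_j = 53 + 50 + 29 + 29 + 12 + 24 + 41 + 37 + 44 + 46 + 21 = 386.
Each contributed unit returns 3.500 to the group, so the social optimum is full contribution by everyone: group total = 3.500 × 386 = 1351.00.
Efficiency loss = (3.500 − 1) × 386 = 965.00.

965.00 dollars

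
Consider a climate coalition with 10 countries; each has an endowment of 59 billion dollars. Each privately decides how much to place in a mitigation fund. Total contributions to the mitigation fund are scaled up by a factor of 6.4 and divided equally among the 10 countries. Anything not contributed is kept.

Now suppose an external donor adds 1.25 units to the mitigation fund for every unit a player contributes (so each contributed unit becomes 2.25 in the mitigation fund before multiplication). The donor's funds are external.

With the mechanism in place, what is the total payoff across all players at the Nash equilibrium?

8496.00 billion dollars

The effective private return per unit is now 6.4 × 2.25 / 10 = 1.4400 > 1, so every player's dominant strategy flips to full contribution.
At the Nash equilibrium everyone contributes 59. Group total payoff = 6.4 × 2.25 × 590 = 8496.00.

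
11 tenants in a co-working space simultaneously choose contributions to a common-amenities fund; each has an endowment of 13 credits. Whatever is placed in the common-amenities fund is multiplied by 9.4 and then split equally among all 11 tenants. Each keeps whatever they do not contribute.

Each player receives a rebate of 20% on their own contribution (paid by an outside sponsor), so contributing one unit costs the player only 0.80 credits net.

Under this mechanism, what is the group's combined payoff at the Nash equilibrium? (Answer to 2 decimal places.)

Under the mechanism each unit contributed yields (9.4/11) / 0.80 = 1.0682 back to its contributor per unit of net cost, which exceeds 1, making full contribution the dominant choice for everyone.
So the Nash equilibrium is full contribution by all 11; the group earns 11 × (13 × 0.20 + 9.4 × 13) = 1372.80.

1372.80 credits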